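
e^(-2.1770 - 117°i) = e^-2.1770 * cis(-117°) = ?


e^-2.1770 = 0.1134
cos(-117°) = -0.454
sin(-117°) = -0.891
Real = 0.1134*(-0.454) = -0.0515
Imag = 0.1134*(-0.891) = -0.1010

-0.0515 - 0.1010i


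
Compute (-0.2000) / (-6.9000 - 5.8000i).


Conjugate of z2 = -6.9000 + 5.8000i
Numerator: (-0.2000)(-6.9000 + 5.8000i) = 1.3800 - 1.1600i
Denominator: (-6.9)^2 + (-5.8)^2 = 81.25
Result = (1.3800 - 1.1600i)/81.25

0.0170 - 0.0143i


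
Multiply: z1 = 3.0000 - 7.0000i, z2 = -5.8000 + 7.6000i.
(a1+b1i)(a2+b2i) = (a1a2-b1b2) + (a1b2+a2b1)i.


Real = 3*(-5.8) - (-7)*7.6 = -17.4 - (-53.2) = 35.8
Imag = 3*7.6 - (5.8)*(-7) = 22.8 + 40.6 = 63.4

35.8000 + 63.4000i


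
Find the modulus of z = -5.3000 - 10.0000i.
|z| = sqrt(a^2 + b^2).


|z| = sqrt((-5.3)^2 + (-10)^2) = sqrt(28.09 + 100) = sqrt(128.09) = 11.3177

|z| = 11.3177


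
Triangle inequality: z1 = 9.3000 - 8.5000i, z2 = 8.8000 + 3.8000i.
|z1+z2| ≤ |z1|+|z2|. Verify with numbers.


|z1| = sqrt(9.3^2 + (-8.5)^2) = sqrt(158.74) = 12.5992
|z2| = sqrt(8.8^2 + 3.8^2) = sqrt(91.88) = 9.5854
z1+z2 = 18.1000 - 4.7000i
|z1+z2| = sqrt(349.7) = 18.7003
|z1|+|z2| = 12.5992 + 9.5854 = 22.1846

|z1+z2| = 18.7003 ≤ |z1|+|z2| = 22.1846 (verified)


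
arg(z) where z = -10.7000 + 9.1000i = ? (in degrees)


Re = -10.7, Im = 9.1
arg = atan2(9.1, -10.7) = 139.6199 degrees

arg(z) = 139.6199 degrees


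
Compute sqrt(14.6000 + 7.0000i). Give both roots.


|z| = sqrt(213.16+49) = 16.1914
sqrt((|z|+a)/2) = sqrt((16.1914+14.6)/2) = sqrt(15.3957) = 3.9237
sqrt((|z|-a)/2) = sqrt((16.1914-14.6)/2) = sqrt(0.7957) = 0.8920

±(3.9237 + 0.8920i) i.e. 3.9237 + 0.8920i and -3.9237 - 0.8920i


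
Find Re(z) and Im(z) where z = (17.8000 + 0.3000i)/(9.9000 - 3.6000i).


Multiply by conjugate: (17.8000 + 0.3000i)(9.9000 + 3.6000i) / (9.9^2 + (-3.6)^2)
Numerator real = 17.8*9.9 + 0.3*(-3.6) = 175.14
Numerator imag = 0.3*9.9 - 17.8*(-3.6) = 67.05
Denominator = 110.97
Re(z) = 175.14/110.97 = 1.5783
Im(z) = 67.05/110.97 = 0.6042

Re(z) = 1.5783, Im(z) = 0.6042


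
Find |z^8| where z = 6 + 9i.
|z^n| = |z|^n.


|z| = sqrt(36+81) = sqrt(117) = 10.8167
|z^8| = |z|^8 = (sqrt(117))^8 = 117^4 = 187388721

|z^8| = 187388721


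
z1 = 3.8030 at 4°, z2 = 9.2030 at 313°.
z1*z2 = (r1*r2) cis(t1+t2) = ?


r = 3.8030 * 9.2030 = 34.9990
theta = 4° + 313° = 317° = 317° (mod 360)

34.9990 cis(317°)


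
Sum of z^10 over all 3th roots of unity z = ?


The roots are w_k = w^k with w = e^(2*pi*i/3), and (w^k)^10 = (w^10)^k.
So S = 1 + u + u^2 + ... + u^(2) with u = w^10.
10 = 3*3 + 1, so 10 is not a multiple of 3: u = (w^3)^3 * w^1 = w^1 ≠ 1 (w is a primitive 3th root), while u^3 = (w^3)^10 = 1.
Geometric series: S = (1 - u^3)/(1 - u) = (1 - 1)/(1 - u) = 0

S = 0


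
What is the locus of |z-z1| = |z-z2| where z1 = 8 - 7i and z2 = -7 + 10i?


Equal distances means the locus is the perpendicular bisector of z1 and z2.
Midpoint = ((8+(-7))/2, (-7+10)/2) = (0.5000, 1.5000)

Perpendicular bisector through (0.5000, 1.5000)


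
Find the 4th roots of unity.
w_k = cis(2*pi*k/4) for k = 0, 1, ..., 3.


The 4th roots of unity are cis(360k/4°) for k=0..3
Angle step = 360/4 = 90°
Primitive root: cis(90°)
Primitive root = 0 + 1.0000i

4 roots at angles: 0°, 90°, 180°, 270°


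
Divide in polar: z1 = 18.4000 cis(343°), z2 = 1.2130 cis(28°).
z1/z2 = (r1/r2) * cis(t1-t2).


r = 18.4000 / 1.2130 = 15.1690
theta = 343° - 28° = 315° = 315° (mod 360)

15.1690 cis(315°)


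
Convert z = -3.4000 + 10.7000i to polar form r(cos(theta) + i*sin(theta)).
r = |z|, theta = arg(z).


r = sqrt(11.56+114.49) = sqrt(126.05) = 11.2272
theta = atan2(10.7, -3.4) = 107.6280 degrees

r = 11.2272, theta = 107.6280 degrees


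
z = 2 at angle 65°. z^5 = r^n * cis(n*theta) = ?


r^5 = 2^5 = 32
n*theta = 5*65° = 325° = 325° (mod 360)
a = 32*cos(325°) = 26.2129
b = 32*sin(325°) = -18.3544

32 cis(325°) = 26.2129 - 18.3544i


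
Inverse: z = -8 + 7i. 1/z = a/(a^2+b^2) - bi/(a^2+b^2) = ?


|z|^2 = 64+49 = 113
1/z = (-8 - 7i)/113

1/z = -0.0708 - 0.0619i


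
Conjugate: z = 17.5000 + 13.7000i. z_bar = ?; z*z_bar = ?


z_bar = 17.5000 - 13.7000i
z*z_bar = 17.5^2 + 13.7^2 = 306.25 + 187.69 = 493.94

z_bar = 17.5000 - 13.7000i, z*z_bar = 493.94


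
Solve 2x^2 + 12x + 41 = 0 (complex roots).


disc = 12^2 - 4*2*41 = 144 - 328 = -184
sqrt(|disc|) = sqrt(184) = 13.5647
Real part = -12/(2*2) = -3.0000
Imag part = 13.5647/(2*2) = 3.3912

-3.0000 ± 3.3912i


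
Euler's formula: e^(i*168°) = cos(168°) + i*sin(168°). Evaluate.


cos(168°) = -0.9781
sin(168°) = 0.2079

e^(i*168°) = -0.9781 + 0.2079i


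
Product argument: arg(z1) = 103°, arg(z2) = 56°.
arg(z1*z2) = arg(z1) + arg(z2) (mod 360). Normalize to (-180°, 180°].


arg(z1*z2) = 103° + 56° = 159°
Normalized to (-180°, 180°]: 159°

159°


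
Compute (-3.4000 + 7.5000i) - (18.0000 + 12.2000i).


Real: -3.4 - 18 = -21.4
Imag: 7.5 - 12.2 = -4.7

-21.4000 - 4.7000i


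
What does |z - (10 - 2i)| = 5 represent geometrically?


|z - z0| = r is a circle with center z0 and radius r.
Center = (10, -2), radius = 5

Circle with center (10, -2) and radius 5


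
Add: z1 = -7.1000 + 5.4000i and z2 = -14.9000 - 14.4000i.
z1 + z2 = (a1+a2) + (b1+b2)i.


Real: -7.1 - 14.9 = -22
Imag: 5.4 - 14.4 = -9

-22.0000 - 9.0000i


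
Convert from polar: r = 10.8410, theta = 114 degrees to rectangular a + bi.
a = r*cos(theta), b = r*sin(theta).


a = 10.8410*cos(114°) = 10.8410*(-0.406737) = -4.4094
b = 10.8410*sin(114°) = 10.8410*0.913545 = 9.9037

-4.4094 + 9.9037i


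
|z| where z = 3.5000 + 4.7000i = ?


|z| = sqrt(3.5^2 + 4.7^2) = sqrt(12.25 + 22.09) = sqrt(34.34) = 5.8600

|z| = 5.8600


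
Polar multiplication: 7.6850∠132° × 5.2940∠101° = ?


r = 7.6850 * 5.2940 = 40.6844
theta = 132° + 101° = 233° = 233° (mod 360)

40.6844 cis(233°)


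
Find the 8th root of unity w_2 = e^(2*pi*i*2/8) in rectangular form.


Angle = 360*2/8 = 90°
a = cos(90°) = 0
b = sin(90°) = 1.0000

0 + 1.0000i


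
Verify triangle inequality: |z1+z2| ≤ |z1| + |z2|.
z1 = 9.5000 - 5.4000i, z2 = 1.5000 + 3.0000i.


|z1| = sqrt(9.5^2 + (-5.4)^2) = sqrt(119.41) = 10.9275
|z2| = sqrt(1.5^2 + 3^2) = sqrt(11.25) = 3.3541
z1+z2 = 11.0000 - 2.4000i
|z1+z2| = sqrt(126.76) = 11.2588
|z1|+|z2| = 10.9275 + 3.3541 = 14.2816

|z1+z2| = 11.2588 ≤ |z1|+|z2| = 14.2816 (verified)


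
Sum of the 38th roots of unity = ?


The sum of all 38th roots of unity is 0.
Geometric series: (1 - w^38)/(1 - w) = (1-1)/(1-w) = 0 since w^38 = 1, w ≠ 1.
Alternatively: coefficient of z^37 in z^38 - 1 is 0.

0


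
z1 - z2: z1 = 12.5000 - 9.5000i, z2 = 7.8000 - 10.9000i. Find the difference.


Real: 12.5 - 7.8 = 4.7
Imag: -9.5 + 10.9 = 1.4

4.7000 + 1.4000i


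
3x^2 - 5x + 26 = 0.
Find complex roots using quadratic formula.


disc = (-5)^2 - 4*3*26 = 25 - 312 = -287
sqrt(|disc|) = sqrt(287) = 16.9411
Real part = 5/(2*3) = 0.8333
Imag part = 16.9411/(2*3) = 2.8235

0.8333 ± 2.8235i


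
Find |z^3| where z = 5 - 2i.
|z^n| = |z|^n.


|z| = sqrt(25+4) = sqrt(29) = 5.3852
|z^3| = |z|^3 = (sqrt(29))^3 = 29*sqrt(29)

|z^3| = 29*sqrt(29) ≈ 156.1698


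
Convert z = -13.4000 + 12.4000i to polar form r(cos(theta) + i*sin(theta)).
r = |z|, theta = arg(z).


r = sqrt(179.56+153.76) = sqrt(333.32) = 18.2571
theta = atan2(12.4, -13.4) = 137.2197 degrees

r = 18.2571, theta = 137.2197 degrees


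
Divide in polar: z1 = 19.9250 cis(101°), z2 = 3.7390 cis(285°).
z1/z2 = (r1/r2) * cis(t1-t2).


r = 19.9250 / 3.7390 = 5.3290
theta = 101° - 285° = -184° = 176° (mod 360)

5.3290 cis(176°)


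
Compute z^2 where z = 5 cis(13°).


r^2 = 5^2 = 25
n*theta = 2*13° = 26° = 26° (mod 360)
a = 25*cos(26°) = 22.4699
b = 25*sin(26°) = 10.9593

25 cis(26°) = 22.4699 + 10.9593i


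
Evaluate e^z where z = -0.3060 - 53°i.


e^-0.3060 = 0.7364
cos(-53°) = 0.6018
sin(-53°) = -0.7986
Real = 0.7364*0.6018 = 0.4432
Imag = 0.7364*(-0.7986) = -0.5881

0.4432 - 0.5881i


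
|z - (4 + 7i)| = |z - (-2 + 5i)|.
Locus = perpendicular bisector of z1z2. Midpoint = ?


Equal distances means the locus is the perpendicular bisector of z1 and z2.
Midpoint = ((4+(-2))/2, (7+5)/2) = (1.0000, 6.0000)

Perpendicular bisector through (1.0000, 6.0000)


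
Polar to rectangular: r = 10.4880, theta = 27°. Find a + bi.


a = 10.4880*cos(27°) = 10.4880*0.89101 = 9.3449
b = 10.4880*sin(27°) = 10.4880*0.4539905 = 4.7615

9.3449 + 4.7615i


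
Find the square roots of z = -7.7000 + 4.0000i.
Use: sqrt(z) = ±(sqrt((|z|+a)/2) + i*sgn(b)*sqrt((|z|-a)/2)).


|z| = sqrt(59.29+16) = 8.6770
sqrt((|z|+a)/2) = sqrt((8.6770+(-7.7))/2) = sqrt(0.4885) = 0.6989
sqrt((|z|-a)/2) = sqrt((8.6770-(-7.7))/2) = sqrt(8.1885) = 2.8616

±(0.6989 + 2.8616i) i.e. 0.6989 + 2.8616i and -0.6989 - 2.8616i


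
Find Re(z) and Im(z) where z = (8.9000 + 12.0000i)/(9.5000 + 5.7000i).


Multiply by conjugate: (8.9000 + 12.0000i)(9.5000 - 5.7000i) / (9.5^2 + 5.7^2)
Numerator real = 8.9*9.5 + 12*5.7 = 152.95
Numerator imag = 12*9.5 - 8.9*5.7 = 63.27
Denominator = 122.74
Re(z) = 152.95/122.74 = 1.2461
Im(z) = 63.27/122.74 = 0.5155

Re(z) = 1.2461, Im(z) = 0.5155


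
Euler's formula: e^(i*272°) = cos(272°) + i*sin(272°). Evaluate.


cos(272°) = 0.0349
sin(272°) = -0.9994

e^(i*272°) = 0.0349 - 0.9994i


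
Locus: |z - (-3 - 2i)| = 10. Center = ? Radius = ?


|z - z0| = r is a circle with center z0 and radius r.
Center = (-3, -2), radius = 10

Circle with center (-3, -2) and radius 10


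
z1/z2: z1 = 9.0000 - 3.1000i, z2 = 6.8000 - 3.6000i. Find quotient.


Conjugate of z2 = 6.8000 + 3.6000i
Numerator: (9.0000 - 3.1000i)(6.8000 + 3.6000i) = 72.3600 + 11.3200i
Denominator: 6.8^2 + (-3.6)^2 = 59.2
Result = (72.3600 + 11.3200i)/59.2

1.2223 + 0.1912i


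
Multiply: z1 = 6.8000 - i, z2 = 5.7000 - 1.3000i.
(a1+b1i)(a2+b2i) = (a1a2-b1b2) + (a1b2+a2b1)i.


Real = 6.8*5.7 - (-1)*(-1.3) = 38.76 - 1.3 = 37.46
Imag = 6.8*(-1.3) + 5.7*(-1) = -8.84 - (5.7) = -14.54

37.4600 - 14.5400i


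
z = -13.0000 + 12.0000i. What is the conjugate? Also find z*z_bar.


z_bar = -13.0000 - 12.0000i
z*z_bar = (-13)^2 + 12^2 = 169 + 144 = 313

z_bar = -13.0000 - 12.0000i, z*z_bar = 313


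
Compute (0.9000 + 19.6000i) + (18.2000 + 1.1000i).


Real: 0.9 + 18.2 = 19.1
Imag: 19.6 + 1.1 = 20.7

19.1000 + 20.7000i


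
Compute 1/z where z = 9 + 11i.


|z|^2 = 81+121 = 202
1/z = (9 - 11i)/202

1/z = 0.0446 - 0.0545i


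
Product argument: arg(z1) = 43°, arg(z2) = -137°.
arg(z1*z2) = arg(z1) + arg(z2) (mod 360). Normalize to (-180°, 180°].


arg(z1*z2) = 43° - 137° = -94°
Normalized to (-180°, 180°]: -94°

-94°


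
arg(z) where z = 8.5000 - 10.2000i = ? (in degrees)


Re = 8.5, Im = -10.2
arg = atan2(-10.2, 8.5) = -50.1944 degrees

arg(z) = -50.1944 degrees


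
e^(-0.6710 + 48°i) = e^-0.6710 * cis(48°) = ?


e^-0.6710 = 0.5112
cos(48°) = 0.66913
sin(48°) = 0.7431
Real = 0.5112*0.66913 = 0.3421
Imag = 0.5112*0.7431 = 0.3799

0.3421 + 0.3799i


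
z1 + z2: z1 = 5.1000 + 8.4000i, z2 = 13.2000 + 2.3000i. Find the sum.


Real: 5.1 + 13.2 = 18.3
Imag: 8.4 + 2.3 = 10.7

18.3000 + 10.7000i


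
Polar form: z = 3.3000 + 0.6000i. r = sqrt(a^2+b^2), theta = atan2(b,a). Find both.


r = sqrt(10.89+0.36) = sqrt(11.25) = 3.3541
theta = atan2(0.6, 3.3) = 10.3048 degrees

r = 3.3541, theta = 10.3048 degrees


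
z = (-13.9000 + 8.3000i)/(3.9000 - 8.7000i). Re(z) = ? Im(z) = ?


Multiply by conjugate: (-13.9000 + 8.3000i)(3.9000 + 8.7000i) / (3.9^2 + (-8.7)^2)
Numerator real = -13.9*3.9 + 8.3*(-8.7) = -126.42
Numerator imag = 8.3*3.9 - (-13.9)*(-8.7) = -88.56
Denominator = 90.9
Re(z) = -126.42/90.9 = -1.3908
Im(z) = -88.56/90.9 = -0.9743

Re(z) = -1.3908, Im(z) = -0.9743


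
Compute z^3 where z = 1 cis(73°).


r^3 = 1^3 = 1
n*theta = 3*73° = 219° = 219° (mod 360)
a = 1*cos(219°) = -0.7771
b = 1*sin(219°) = -0.6293

1 cis(219°) = -0.7771 - 0.6293i


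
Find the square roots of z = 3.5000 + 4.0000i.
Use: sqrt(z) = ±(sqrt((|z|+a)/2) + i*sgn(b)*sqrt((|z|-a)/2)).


|z| = sqrt(12.25+16) = 5.3151
sqrt((|z|+a)/2) = sqrt((5.3151+3.5)/2) = sqrt(4.4075) = 2.0994
sqrt((|z|-a)/2) = sqrt((5.3151-3.5)/2) = sqrt(0.9075) = 0.9526

±(2.0994 + 0.9526i) i.e. 2.0994 + 0.9526i and -2.0994 - 0.9526i


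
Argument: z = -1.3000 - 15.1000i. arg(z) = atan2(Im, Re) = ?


Re = -1.3, Im = -15.1
arg = atan2(-15.1, -1.3) = -94.9206 degrees

arg(z) = -94.9206 degrees


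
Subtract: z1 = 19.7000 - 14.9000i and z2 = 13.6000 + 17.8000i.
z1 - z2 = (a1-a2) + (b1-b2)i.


Real: 19.7 - 13.6 = 6.1
Imag: -14.9 - 17.8 = -32.7

6.1000 - 32.7000i


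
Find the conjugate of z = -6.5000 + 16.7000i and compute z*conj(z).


z_bar = -6.5000 - 16.7000i
z*z_bar = (-6.5)^2 + 16.7^2 = 42.25 + 278.89 = 321.14

z_bar = -6.5000 - 16.7000i, z*z_bar = 321.14


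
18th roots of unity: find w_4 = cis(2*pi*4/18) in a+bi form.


Angle = 360*4/18 = 80°
a = cos(80°) = 0.1736
b = sin(80°) = 0.9848

0.1736 + 0.9848i


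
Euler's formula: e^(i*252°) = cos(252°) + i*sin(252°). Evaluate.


cos(252°) = -0.3090
sin(252°) = -0.9511

e^(i*252°) = -0.3090 - 0.9511i


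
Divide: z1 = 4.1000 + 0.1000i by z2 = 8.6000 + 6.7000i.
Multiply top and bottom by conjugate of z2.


Conjugate of z2 = 8.6000 - 6.7000i
Numerator: (4.1000 + 0.1000i)(8.6000 - 6.7000i) = 35.9300 - 26.6100i
Denominator: 8.6^2 + 6.7^2 = 118.85
Result = (35.9300 - 26.6100i)/118.85

0.3023 - 0.2239i


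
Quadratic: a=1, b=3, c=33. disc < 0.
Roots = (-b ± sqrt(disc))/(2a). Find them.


disc = 3^2 - 4*1*33 = 9 - 132 = -123
sqrt(|disc|) = sqrt(123) = 11.0905
Real part = -3/(2*1) = -1.5000
Imag part = 11.0905/(2*1) = 5.5453

-1.5000 ± 5.5453i


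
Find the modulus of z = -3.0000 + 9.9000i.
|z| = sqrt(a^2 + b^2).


|z| = sqrt((-3)^2 + 9.9^2) = sqrt(9 + 98.01) = sqrt(107.01) = 10.3446

|z| = 10.3446


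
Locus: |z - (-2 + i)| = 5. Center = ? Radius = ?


|z - z0| = r is a circle with center z0 and radius r.
Center = (-2, 1), radius = 5

Circle with center (-2, 1) and radius 5


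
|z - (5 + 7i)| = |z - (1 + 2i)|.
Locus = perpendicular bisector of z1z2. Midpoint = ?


Equal distances means the locus is the perpendicular bisector of z1 and z2.
Midpoint = ((5+1)/2, (7+2)/2) = (3.0000, 4.5000)

Perpendicular bisector through (3.0000, 4.5000)


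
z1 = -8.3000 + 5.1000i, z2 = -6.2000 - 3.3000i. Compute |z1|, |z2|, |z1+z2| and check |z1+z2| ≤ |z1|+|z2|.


|z1| = sqrt((-8.3)^2 + 5.1^2) = sqrt(94.9) = 9.7417
|z2| = sqrt((-6.2)^2 + (-3.3)^2) = sqrt(49.33) = 7.0235
z1+z2 = -14.5000 + 1.8000i
|z1+z2| = sqrt(213.49) = 14.6113
|z1|+|z2| = 9.7417 + 7.0235 = 16.7652

|z1+z2| = 14.6113 ≤ |z1|+|z2| = 16.7652 (verified)


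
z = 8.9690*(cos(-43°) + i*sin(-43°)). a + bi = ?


a = 8.9690*cos(-43°) = 8.9690*0.73135 = 6.5595
b = 8.9690*sin(-43°) = 8.9690*(-0.681998) = -6.1168

6.5595 - 6.1168i


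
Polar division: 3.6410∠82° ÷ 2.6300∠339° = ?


r = 3.6410 / 2.6300 = 1.3844
theta = 82° - 339° = -257° = 103° (mod 360)

1.3844 cis(103°)


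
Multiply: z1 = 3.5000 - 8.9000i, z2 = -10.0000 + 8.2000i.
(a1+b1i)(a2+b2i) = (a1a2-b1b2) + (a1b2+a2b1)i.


Real = 3.5*(-10) - (-8.9)*8.2 = -35 - (-72.98) = 37.98
Imag = 3.5*8.2 - (10)*(-8.9) = 28.7 + 89 = 117.7

37.9800 + 117.7000i


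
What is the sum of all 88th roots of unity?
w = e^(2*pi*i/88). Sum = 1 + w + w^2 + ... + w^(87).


The sum of all 88th roots of unity is 0.
Geometric series: (1 - w^88)/(1 - w) = (1-1)/(1-w) = 0 since w^88 = 1, w ≠ 1.
Alternatively: coefficient of z^87 in z^88 - 1 is 0.

0


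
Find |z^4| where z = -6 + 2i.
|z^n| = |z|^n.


|z| = sqrt(36+4) = sqrt(40) = 6.3246
|z^4| = |z|^4 = (sqrt(40))^4 = 40^2 = 1600

|z^4| = 1600


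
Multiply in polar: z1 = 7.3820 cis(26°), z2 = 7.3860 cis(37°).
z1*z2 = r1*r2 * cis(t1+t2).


r = 7.3820 * 7.3860 = 54.5235
theta = 26° + 37° = 63° = 63° (mod 360)

54.5235 cis(63°)


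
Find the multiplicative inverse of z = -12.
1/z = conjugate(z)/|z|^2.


|z|^2 = 144+0 = 144
1/z = (-12 - 0i)/144

1/z = -0.0833 + 0i


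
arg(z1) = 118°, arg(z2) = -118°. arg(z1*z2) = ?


arg(z1*z2) = 118° - 118° = 0°
Normalized to (-180°, 180°]: 0°

0°


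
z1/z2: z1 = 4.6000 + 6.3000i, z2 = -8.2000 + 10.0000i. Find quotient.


Conjugate of z2 = -8.2000 - 10.0000i
Numerator: (4.6000 + 6.3000i)(-8.2000 - 10.0000i) = 25.2800 - 97.6600i
Denominator: (-8.2)^2 + 10^2 = 167.24
Result = (25.2800 - 97.6600i)/167.24

0.1512 - 0.5840i


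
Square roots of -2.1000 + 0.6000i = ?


|z| = sqrt(4.41+0.36) = 2.1840
sqrt((|z|+a)/2) = sqrt((2.1840+(-2.1))/2) = sqrt(0.0420) = 0.2050
sqrt((|z|-a)/2) = sqrt((2.1840-(-2.1))/2) = sqrt(2.1420) = 1.4636

±(0.2050 + 1.4636i) i.e. 0.2050 + 1.4636i and -0.2050 - 1.4636i


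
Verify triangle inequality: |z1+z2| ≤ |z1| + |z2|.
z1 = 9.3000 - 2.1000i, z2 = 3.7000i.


|z1| = sqrt(9.3^2 + (-2.1)^2) = sqrt(90.9) = 9.5341
|z2| = sqrt(0^2 + 3.7^2) = sqrt(13.69) = 3.7000
z1+z2 = 9.3000 + 1.6000i
|z1+z2| = sqrt(89.05) = 9.4366
|z1|+|z2| = 9.5341 + 3.7000 = 13.2341

|z1+z2| = 9.4366 ≤ |z1|+|z2| = 13.2341 (verified)


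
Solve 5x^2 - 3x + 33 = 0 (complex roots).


disc = (-3)^2 - 4*5*33 = 9 - 660 = -651
sqrt(|disc|) = sqrt(651) = 25.5147
Real part = 3/(2*5) = 0.3000
Imag part = 25.5147/(2*5) = 2.5515

0.3000 ± 2.5515i


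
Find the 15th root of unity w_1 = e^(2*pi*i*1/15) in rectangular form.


Angle = 360*1/15 = 24°
a = cos(24°) = 0.9135
b = sin(24°) = 0.4067

0.9135 + 0.4067i


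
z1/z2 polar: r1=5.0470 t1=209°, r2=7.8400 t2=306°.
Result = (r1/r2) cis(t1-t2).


r = 5.0470 / 7.8400 = 0.6437
theta = 209° - 306° = -97° = 263° (mod 360)

0.6437 cis(263°)


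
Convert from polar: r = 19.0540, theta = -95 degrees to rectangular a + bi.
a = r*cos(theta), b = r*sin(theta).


a = 19.0540*cos(-95°) = 19.0540*(-0.08716) = -1.6607
b = 19.0540*sin(-95°) = 19.0540*(-0.996195) = -18.9815

-1.6607 - 18.9815i


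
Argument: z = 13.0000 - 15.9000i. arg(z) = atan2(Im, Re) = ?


Re = 13, Im = -15.9
arg = atan2(-15.9, 13) = -50.7302 degrees

arg(z) = -50.7302 degrees


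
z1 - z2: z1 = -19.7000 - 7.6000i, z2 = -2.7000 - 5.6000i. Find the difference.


Real: -19.7 + 2.7 = -17
Imag: -7.6 + 5.6 = -2

-17.0000 - 2.0000i


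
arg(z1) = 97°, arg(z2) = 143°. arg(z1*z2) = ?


arg(z1*z2) = 97° + 143° = 240°
Normalized to (-180°, 180°]: -120°

-120°


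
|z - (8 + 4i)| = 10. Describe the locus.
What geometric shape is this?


|z - z0| = r is a circle with center z0 and radius r.
Center = (8, 4), radius = 10

Circle with center (8, 4) and radius 10


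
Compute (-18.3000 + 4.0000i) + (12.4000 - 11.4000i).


Real: -18.3 + 12.4 = -5.9
Imag: 4 - 11.4 = -7.4

-5.9000 - 7.4000i


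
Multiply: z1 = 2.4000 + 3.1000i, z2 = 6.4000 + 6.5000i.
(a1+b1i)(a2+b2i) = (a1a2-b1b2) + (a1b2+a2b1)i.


Real = 2.4*6.4 - 3.1*6.5 = 15.36 - 20.15 = -4.79
Imag = 2.4*6.5 + 6.4*3.1 = 15.6 + 19.84 = 35.44

-4.7900 + 35.4400i


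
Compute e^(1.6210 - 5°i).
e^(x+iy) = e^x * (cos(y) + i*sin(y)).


e^1.6210 = 5.0581
cos(-5°) = 0.9962
sin(-5°) = -0.087156
Real = 5.0581*0.9962 = 5.0389
Imag = 5.0581*(-0.087156) = -0.4408

5.0389 - 0.4408i


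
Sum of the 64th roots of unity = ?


The sum of all 64th roots of unity is 0.
Geometric series: (1 - w^64)/(1 - w) = (1-1)/(1-w) = 0 since w^64 = 1, w ≠ 1.
Alternatively: coefficient of z^63 in z^64 - 1 is 0.

0


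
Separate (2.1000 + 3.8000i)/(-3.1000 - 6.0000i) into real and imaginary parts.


Multiply by conjugate: (2.1000 + 3.8000i)(-3.1000 + 6.0000i) / ((-3.1)^2 + (-6)^2)
Numerator real = 2.1*(-3.1) + 3.8*(-6) = -29.31
Numerator imag = 3.8*(-3.1) - 2.1*(-6) = 0.82
Denominator = 45.61
Re(z) = -29.31/45.61 = -0.6426
Im(z) = 0.82/45.61 = 0.0180

Re(z) = -0.6426, Im(z) = 0.0180


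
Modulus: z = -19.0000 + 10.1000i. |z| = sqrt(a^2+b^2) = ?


|z| = sqrt((-19)^2 + 10.1^2) = sqrt(361 + 102.01) = sqrt(463.01) = 21.5177

|z| = 21.5177


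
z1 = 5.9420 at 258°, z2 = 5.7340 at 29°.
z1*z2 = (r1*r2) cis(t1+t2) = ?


r = 5.9420 * 5.7340 = 34.0714
theta = 258° + 29° = 287° = 287° (mod 360)

34.0714 cis(287°)


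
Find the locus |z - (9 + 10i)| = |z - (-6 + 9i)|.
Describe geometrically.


Equal distances means the locus is the perpendicular bisector of z1 and z2.
Midpoint = ((9+(-6))/2, (10+9)/2) = (1.5000, 9.5000)

Perpendicular bisector through (1.5000, 9.5000)


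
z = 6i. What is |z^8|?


|z| = sqrt(0+36) = sqrt(36) = 6
|z^8| = |z|^8 = 6^8 = 1679616

|z^8| = 1679616


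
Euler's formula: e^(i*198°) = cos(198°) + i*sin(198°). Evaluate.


cos(198°) = -0.9511
sin(198°) = -0.3090

e^(i*198°) = -0.9511 - 0.3090i


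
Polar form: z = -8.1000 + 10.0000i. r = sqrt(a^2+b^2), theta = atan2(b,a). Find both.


r = sqrt(65.61+100) = sqrt(165.61) = 12.8690
theta = atan2(10, -8.1) = 129.0075 degrees

r = 12.8690, theta = 129.0075 degrees


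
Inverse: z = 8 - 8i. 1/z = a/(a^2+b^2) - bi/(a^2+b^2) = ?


|z|^2 = 64+64 = 128
1/z = (8 + 8i)/128

1/z = 0.0625 + 0.0625i


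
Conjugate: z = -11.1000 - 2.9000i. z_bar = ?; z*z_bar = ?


z_bar = -11.1000 + 2.9000i
z*z_bar = (-11.1)^2 + (-2.9)^2 = 123.21 + 8.41 = 131.62

z_bar = -11.1000 + 2.9000i, z*z_bar = 131.62


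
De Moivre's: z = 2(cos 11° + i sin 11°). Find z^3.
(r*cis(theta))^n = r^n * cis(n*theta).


r^3 = 2^3 = 8
n*theta = 3*11° = 33° = 33° (mod 360)
a = 8*cos(33°) = 6.7094
b = 8*sin(33°) = 4.3571

8 cis(33°) = 6.7094 + 4.3571i


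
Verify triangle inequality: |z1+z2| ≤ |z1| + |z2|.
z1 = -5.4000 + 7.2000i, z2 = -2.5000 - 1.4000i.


|z1| = sqrt((-5.4)^2 + 7.2^2) = sqrt(81) = 9.0000
|z2| = sqrt((-2.5)^2 + (-1.4)^2) = sqrt(8.21) = 2.8653
z1+z2 = -7.9000 + 5.8000i
|z1+z2| = sqrt(96.05) = 9.8005
|z1|+|z2| = 9.0000 + 2.8653 = 11.8653

|z1+z2| = 9.8005 ≤ |z1|+|z2| = 11.8653 (verified)


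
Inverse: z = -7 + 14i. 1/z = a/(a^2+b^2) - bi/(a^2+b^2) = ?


|z|^2 = 49+196 = 245
1/z = (-7 - 14i)/245

1/z = -0.0286 - 0.0571i


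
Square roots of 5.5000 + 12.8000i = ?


|z| = sqrt(30.25+163.84) = 13.9316
sqrt((|z|+a)/2) = sqrt((13.9316+5.5)/2) = sqrt(9.7158) = 3.1170
sqrt((|z|-a)/2) = sqrt((13.9316-5.5)/2) = sqrt(4.2158) = 2.0532

±(3.1170 + 2.0532i) i.e. 3.1170 + 2.0532i and -3.1170 - 2.0532i


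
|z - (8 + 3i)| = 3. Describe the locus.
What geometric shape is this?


|z - z0| = r is a circle with center z0 and radius r.
Center = (8, 3), radius = 3

Circle with center (8, 3) and radius 3


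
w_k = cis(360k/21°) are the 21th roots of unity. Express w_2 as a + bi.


Angle = 360*2/21 = 34.2857°
a = cos(34.2857°) = 0.8262
b = sin(34.2857°) = 0.5633

0.8262 + 0.5633i


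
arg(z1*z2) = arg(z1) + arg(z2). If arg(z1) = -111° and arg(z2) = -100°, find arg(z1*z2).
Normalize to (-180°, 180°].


arg(z1*z2) = -111° - 100° = -211°
Normalized to (-180°, 180°]: 149°

149°


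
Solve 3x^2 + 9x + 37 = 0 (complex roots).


disc = 9^2 - 4*3*37 = 81 - 444 = -363
sqrt(|disc|) = sqrt(363) = 19.0526
Real part = -9/(2*3) = -1.5000
Imag part = 19.0526/(2*3) = 3.1754

-1.5000 ± 3.1754i


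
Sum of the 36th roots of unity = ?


The sum of all 36th roots of unity is 0.
Geometric series: (1 - w^36)/(1 - w) = (1-1)/(1-w) = 0 since w^36 = 1, w ≠ 1.
Alternatively: coefficient of z^35 in z^36 - 1 is 0.

0


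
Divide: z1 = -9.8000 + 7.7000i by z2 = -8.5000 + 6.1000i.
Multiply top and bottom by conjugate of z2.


Conjugate of z2 = -8.5000 - 6.1000i
Numerator: (-9.8000 + 7.7000i)(-8.5000 - 6.1000i) = 130.2700 - 5.6700i
Denominator: (-8.5)^2 + 6.1^2 = 109.46
Result = (130.2700 - 5.6700i)/109.46

1.1901 - 0.0518i


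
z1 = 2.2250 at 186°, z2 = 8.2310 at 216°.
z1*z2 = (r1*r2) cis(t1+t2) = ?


r = 2.2250 * 8.2310 = 18.3140
theta = 186° + 216° = 402° = 42° (mod 360)

18.3140 cis(42°)


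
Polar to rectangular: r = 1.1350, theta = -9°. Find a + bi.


a = 1.1350*cos(-9°) = 1.1350*0.9877 = 1.1210
b = 1.1350*sin(-9°) = 1.1350*(-0.156434) = -0.1776

1.1210 - 0.1776i


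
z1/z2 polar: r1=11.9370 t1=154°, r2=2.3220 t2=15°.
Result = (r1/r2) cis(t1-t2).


r = 11.9370 / 2.3220 = 5.1408
theta = 154° - 15° = 139° = 139° (mod 360)

5.1408 cis(139°)


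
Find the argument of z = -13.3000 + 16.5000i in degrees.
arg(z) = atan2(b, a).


Re = -13.3, Im = 16.5
arg = atan2(16.5, -13.3) = 128.8709 degrees

arg(z) = 128.8709 degrees


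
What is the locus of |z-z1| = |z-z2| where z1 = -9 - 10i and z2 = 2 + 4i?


Equal distances means the locus is the perpendicular bisector of z1 and z2.
Midpoint = ((-9+2)/2, (-10+4)/2) = (-3.5000, -3.0000)

Perpendicular bisector through (-3.5000, -3.0000)


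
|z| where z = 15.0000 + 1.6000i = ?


|z| = sqrt(15^2 + 1.6^2) = sqrt(225 + 2.56) = sqrt(227.56) = 15.0851

|z| = 15.0851


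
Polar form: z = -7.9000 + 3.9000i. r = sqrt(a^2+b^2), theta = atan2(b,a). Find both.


r = sqrt(62.41+15.21) = sqrt(77.62) = 8.8102
theta = atan2(3.9, -7.9) = 153.7258 degrees

r = 8.8102, theta = 153.7258 degrees


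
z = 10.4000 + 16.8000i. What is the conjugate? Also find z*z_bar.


z_bar = 10.4000 - 16.8000i
z*z_bar = 10.4^2 + 16.8^2 = 108.16 + 282.24 = 390.4

z_bar = 10.4000 - 16.8000i, z*z_bar = 390.4


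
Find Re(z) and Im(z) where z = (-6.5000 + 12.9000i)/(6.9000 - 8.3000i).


Multiply by conjugate: (-6.5000 + 12.9000i)(6.9000 + 8.3000i) / (6.9^2 + (-8.3)^2)
Numerator real = -6.5*6.9 + 12.9*(-8.3) = -151.92
Numerator imag = 12.9*6.9 - (-6.5)*(-8.3) = 35.06
Denominator = 116.5
Re(z) = -151.92/116.5 = -1.3040
Im(z) = 35.06/116.5 = 0.3009

Re(z) = -1.3040, Im(z) = 0.3009


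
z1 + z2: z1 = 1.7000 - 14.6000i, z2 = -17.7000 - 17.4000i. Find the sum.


Real: 1.7 - 17.7 = -16
Imag: -14.6 - 17.4 = -32

-16.0000 - 32.0000i


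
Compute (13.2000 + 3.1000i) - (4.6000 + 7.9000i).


Real: 13.2 - 4.6 = 8.6
Imag: 3.1 - 7.9 = -4.8

8.6000 - 4.8000i


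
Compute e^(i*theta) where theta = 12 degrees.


cos(12°) = 0.9781
sin(12°) = 0.2079

e^(i*12°) = 0.9781 + 0.2079i


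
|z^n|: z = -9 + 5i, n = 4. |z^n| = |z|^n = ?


|z| = sqrt(81+25) = sqrt(106) = 10.2956
|z^4| = |z|^4 = (sqrt(106))^4 = 106^2 = 11236

|z^4| = 11236


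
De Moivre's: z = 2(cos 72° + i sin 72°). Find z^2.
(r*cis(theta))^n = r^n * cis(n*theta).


r^2 = 2^2 = 4
n*theta = 2*72° = 144° = 144° (mod 360)
a = 4*cos(144°) = -3.2361
b = 4*sin(144°) = 2.3511

4 cis(144°) = -3.2361 + 2.3511i


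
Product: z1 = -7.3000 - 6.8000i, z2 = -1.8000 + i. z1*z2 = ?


Real = -7.3*(-1.8) - (-6.8)*1 = 13.14 - (-6.8) = 19.94
Imag = -7.3*1 - (1.8)*(-6.8) = -7.3 + 12.24 = 4.94

19.9400 + 4.9400i


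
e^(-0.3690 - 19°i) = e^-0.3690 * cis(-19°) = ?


e^-0.3690 = 0.69143
cos(-19°) = 0.94552
sin(-19°) = -0.3256
Real = 0.69143*0.94552 = 0.6538
Imag = 0.69143*(-0.3256) = -0.2251

0.6538 - 0.2251i


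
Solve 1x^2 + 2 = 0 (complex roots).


disc = 0^2 - 4*1*2 = 0 - 8 = -8
sqrt(|disc|) = sqrt(8) = 2.8284
Real part = 0/(2*1) = 0
Imag part = 2.8284/(2*1) = 1.4142

0 ± 1.4142i


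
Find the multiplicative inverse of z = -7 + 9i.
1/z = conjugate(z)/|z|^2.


|z|^2 = 49+81 = 130
1/z = (-7 - 9i)/130

1/z = -0.0538 - 0.0692i


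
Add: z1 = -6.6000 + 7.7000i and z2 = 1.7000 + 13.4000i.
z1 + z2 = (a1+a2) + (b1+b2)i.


Real: -6.6 + 1.7 = -4.9
Imag: 7.7 + 13.4 = 21.1

-4.9000 + 21.1000i


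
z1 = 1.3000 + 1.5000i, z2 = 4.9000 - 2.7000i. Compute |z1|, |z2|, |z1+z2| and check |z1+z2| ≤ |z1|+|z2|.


|z1| = sqrt(1.3^2 + 1.5^2) = sqrt(3.94) = 1.9849
|z2| = sqrt(4.9^2 + (-2.7)^2) = sqrt(31.3) = 5.5946
z1+z2 = 6.2000 - 1.2000i
|z1+z2| = sqrt(39.88) = 6.3151
|z1|+|z2| = 1.9849 + 5.5946 = 7.5795

|z1+z2| = 6.3151 ≤ |z1|+|z2| = 7.5795 (verified)


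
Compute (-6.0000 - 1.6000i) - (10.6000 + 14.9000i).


Real: -6 - 10.6 = -16.6
Imag: -1.6 - 14.9 = -16.5

-16.6000 - 16.5000i


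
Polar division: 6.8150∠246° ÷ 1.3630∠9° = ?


r = 6.8150 / 1.3630 = 5.0000
theta = 246° - 9° = 237° = 237° (mod 360)

5.0000 cis(237°)


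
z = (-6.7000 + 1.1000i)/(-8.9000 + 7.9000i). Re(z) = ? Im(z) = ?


Multiply by conjugate: (-6.7000 + 1.1000i)(-8.9000 - 7.9000i) / ((-8.9)^2 + 7.9^2)
Numerator real = -6.7*(-8.9) + 1.1*7.9 = 68.32
Numerator imag = 1.1*(-8.9) - (-6.7)*7.9 = 43.14
Denominator = 141.62
Re(z) = 68.32/141.62 = 0.4824
Im(z) = 43.14/141.62 = 0.3046

Re(z) = 0.4824, Im(z) = 0.3046


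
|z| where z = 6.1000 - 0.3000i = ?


|z| = sqrt(6.1^2 + (-0.3)^2) = sqrt(37.21 + 0.09) = sqrt(37.3) = 6.1074

|z| = 6.1074


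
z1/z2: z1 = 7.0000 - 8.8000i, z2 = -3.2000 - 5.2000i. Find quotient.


Conjugate of z2 = -3.2000 + 5.2000i
Numerator: (7.0000 - 8.8000i)(-3.2000 + 5.2000i) = 23.3600 + 64.5600i
Denominator: (-3.2)^2 + (-5.2)^2 = 37.28
Result = (23.3600 + 64.5600i)/37.28

0.6266 + 1.7318i


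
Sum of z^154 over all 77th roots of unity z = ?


The roots are w_k = w^k with w = e^(2*pi*i/77), and (w^k)^154 = (w^154)^k.
So S = 1 + u + u^2 + ... + u^(76) with u = w^154.
154 = 2*77 + 0, so 154 is a multiple of 77 and u = (w^77)^2 = 1.
Every one of the 77 terms equals 1: S = 77

S = 77


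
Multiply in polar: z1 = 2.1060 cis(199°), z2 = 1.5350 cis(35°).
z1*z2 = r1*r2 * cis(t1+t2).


r = 2.1060 * 1.5350 = 3.2327
theta = 199° + 35° = 234° = 234° (mod 360)

3.2327 cis(234°)


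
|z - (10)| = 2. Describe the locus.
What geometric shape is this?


|z - z0| = r is a circle with center z0 and radius r.
Center = (10, 0), radius = 2

Circle with center (10, 0) and radius 2


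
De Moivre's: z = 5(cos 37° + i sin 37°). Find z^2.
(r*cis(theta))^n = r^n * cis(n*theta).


r^2 = 5^2 = 25
n*theta = 2*37° = 74° = 74° (mod 360)
a = 25*cos(74°) = 6.8909
b = 25*sin(74°) = 24.0315

25 cis(74°) = 6.8909 + 24.0315i


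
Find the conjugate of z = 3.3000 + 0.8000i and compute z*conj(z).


z_bar = 3.3000 - 0.8000i
z*z_bar = 3.3^2 + 0.8^2 = 10.89 + 0.64 = 11.53

z_bar = 3.3000 - 0.8000i, z*z_bar = 11.53


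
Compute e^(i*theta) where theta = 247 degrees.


cos(247°) = -0.3907
sin(247°) = -0.9205

e^(i*247°) = -0.3907 - 0.9205i


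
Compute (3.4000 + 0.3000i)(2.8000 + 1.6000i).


Real = 3.4*2.8 - 0.3*1.6 = 9.52 - 0.48 = 9.04
Imag = 3.4*1.6 + 2.8*0.3 = 5.44 + 0.84 = 6.28

9.0400 + 6.2800i


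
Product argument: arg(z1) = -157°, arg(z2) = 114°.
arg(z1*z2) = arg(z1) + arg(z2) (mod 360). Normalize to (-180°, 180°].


arg(z1*z2) = -157° + 114° = -43°
Normalized to (-180°, 180°]: -43°

-43°


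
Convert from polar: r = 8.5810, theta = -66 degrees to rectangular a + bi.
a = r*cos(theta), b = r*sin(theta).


a = 8.5810*cos(-66°) = 8.5810*0.40674 = 3.4902
b = 8.5810*sin(-66°) = 8.5810*(-0.913545) = -7.8391

3.4902 - 7.8391i


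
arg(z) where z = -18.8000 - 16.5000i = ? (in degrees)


Re = -18.8, Im = -16.5
arg = atan2(-16.5, -18.8) = -138.7279 degrees

arg(z) = -138.7279 degrees


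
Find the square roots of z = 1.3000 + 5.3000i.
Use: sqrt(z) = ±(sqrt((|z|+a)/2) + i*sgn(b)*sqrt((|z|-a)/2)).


|z| = sqrt(1.69+28.09) = 5.4571
sqrt((|z|+a)/2) = sqrt((5.4571+1.3)/2) = sqrt(3.3786) = 1.8381
sqrt((|z|-a)/2) = sqrt((5.4571-1.3)/2) = sqrt(2.0786) = 1.4417

±(1.8381 + 1.4417i) i.e. 1.8381 + 1.4417i and -1.8381 - 1.4417i


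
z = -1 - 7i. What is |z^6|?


|z| = sqrt(1+49) = sqrt(50) = 7.0711
|z^6| = |z|^6 = (sqrt(50))^6 = 50^3 = 125000

|z^6| = 125000


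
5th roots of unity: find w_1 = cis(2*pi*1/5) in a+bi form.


Angle = 360*1/5 = 72°
a = cos(72°) = 0.3090
b = sin(72°) = 0.9511

0.3090 + 0.9511i


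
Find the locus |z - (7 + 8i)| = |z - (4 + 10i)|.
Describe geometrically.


Equal distances means the locus is the perpendicular bisector of z1 and z2.
Midpoint = ((7+4)/2, (8+10)/2) = (5.5000, 9.0000)

Perpendicular bisector through (5.5000, 9.0000)


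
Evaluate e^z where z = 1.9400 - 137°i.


e^1.9400 = 6.9588
cos(-137°) = -0.73135
sin(-137°) = -0.682
Real = 6.9588*(-0.73135) = -5.0893
Imag = 6.9588*(-0.682) = -4.7459

-5.0893 - 4.7459i


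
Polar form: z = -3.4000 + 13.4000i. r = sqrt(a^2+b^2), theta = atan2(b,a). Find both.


r = sqrt(11.56+179.56) = sqrt(191.12) = 13.8246
theta = atan2(13.4, -3.4) = 104.2373 degrees

r = 13.8246, theta = 104.2373 degrees


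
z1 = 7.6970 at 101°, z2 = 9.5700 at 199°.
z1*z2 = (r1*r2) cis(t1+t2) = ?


r = 7.6970 * 9.5700 = 73.6603
theta = 101° + 199° = 300° = 300° (mod 360)

73.6603 cis(300°)


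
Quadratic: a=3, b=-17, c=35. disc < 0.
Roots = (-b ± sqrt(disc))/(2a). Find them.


disc = (-17)^2 - 4*3*35 = 289 - 420 = -131
sqrt(|disc|) = sqrt(131) = 11.4455
Real part = 17/(2*3) = 2.8333
Imag part = 11.4455/(2*3) = 1.9076

2.8333 ± 1.9076i


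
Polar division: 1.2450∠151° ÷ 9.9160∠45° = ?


r = 1.2450 / 9.9160 = 0.1256
theta = 151° - 45° = 106° = 106° (mod 360)

0.1256 cis(106°)


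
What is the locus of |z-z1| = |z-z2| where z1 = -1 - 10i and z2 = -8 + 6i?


Equal distances means the locus is the perpendicular bisector of z1 and z2.
Midpoint = ((-1+(-8))/2, (-10+6)/2) = (-4.5000, -2.0000)

Perpendicular bisector through (-4.5000, -2.0000)


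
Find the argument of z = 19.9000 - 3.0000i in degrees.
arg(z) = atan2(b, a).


Re = 19.9, Im = -3
arg = atan2(-3, 19.9) = -8.5730 degrees

arg(z) = -8.5730 degrees


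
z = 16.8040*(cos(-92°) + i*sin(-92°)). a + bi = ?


a = 16.8040*cos(-92°) = 16.8040*(-0.0349) = -0.5865
b = 16.8040*sin(-92°) = 16.8040*(-0.999391) = -16.7938

-0.5865 - 16.7938i


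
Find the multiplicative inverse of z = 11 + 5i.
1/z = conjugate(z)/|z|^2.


|z|^2 = 121+25 = 146
1/z = (11 - 5i)/146

1/z = 0.0753 - 0.0342i


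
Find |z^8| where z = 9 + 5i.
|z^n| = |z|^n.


|z| = sqrt(81+25) = sqrt(106) = 10.2956
|z^8| = |z|^8 = (sqrt(106))^8 = 106^4 = 126247696

|z^8| = 126247696


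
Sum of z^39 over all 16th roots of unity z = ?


The roots are w_k = w^k with w = e^(2*pi*i/16), and (w^k)^39 = (w^39)^k.
So S = 1 + u + u^2 + ... + u^(15) with u = w^39.
39 = 2*16 + 7, so 39 is not a multiple of 16: u = (w^16)^2 * w^7 = w^7 ≠ 1 (w is a primitive 16th root), while u^16 = (w^16)^39 = 1.
Geometric series: S = (1 - u^16)/(1 - u) = (1 - 1)/(1 - u) = 0

S = 0


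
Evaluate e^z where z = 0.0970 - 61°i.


e^0.0970 = 1.1019
cos(-61°) = 0.4848
sin(-61°) = -0.8746
Real = 1.1019*0.4848 = 0.5342
Imag = 1.1019*(-0.8746) = -0.9637

0.5342 - 0.9637i


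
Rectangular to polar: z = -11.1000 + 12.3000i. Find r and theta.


r = sqrt(123.21+151.29) = sqrt(274.5) = 16.5680
theta = atan2(12.3, -11.1) = 132.0643 degrees

r = 16.5680, theta = 132.0643 degrees


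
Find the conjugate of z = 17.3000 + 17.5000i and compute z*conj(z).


z_bar = 17.3000 - 17.5000i
z*z_bar = 17.3^2 + 17.5^2 = 299.29 + 306.25 = 605.54

z_bar = 17.3000 - 17.5000i, z*z_bar = 605.54


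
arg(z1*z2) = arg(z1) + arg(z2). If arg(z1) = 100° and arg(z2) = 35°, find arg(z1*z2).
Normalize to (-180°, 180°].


arg(z1*z2) = 100° + 35° = 135°
Normalized to (-180°, 180°]: 135°

135°


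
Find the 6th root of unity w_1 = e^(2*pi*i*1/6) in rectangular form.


Angle = 360*1/6 = 60°
a = cos(60°) = 0.5000
b = sin(60°) = 0.8660

0.5000 + 0.8660i


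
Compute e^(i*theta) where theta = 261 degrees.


cos(261°) = -0.1564
sin(261°) = -0.9877

e^(i*261°) = -0.1564 - 0.9877i


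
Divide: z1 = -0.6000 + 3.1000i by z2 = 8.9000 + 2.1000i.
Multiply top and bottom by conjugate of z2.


Conjugate of z2 = 8.9000 - 2.1000i
Numerator: (-0.6000 + 3.1000i)(8.9000 - 2.1000i) = 1.1700 + 28.8500i
Denominator: 8.9^2 + 2.1^2 = 83.62
Result = (1.1700 + 28.8500i)/83.62

0.0140 + 0.3450i


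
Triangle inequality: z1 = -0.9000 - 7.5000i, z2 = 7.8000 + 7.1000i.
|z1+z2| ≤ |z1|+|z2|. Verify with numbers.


|z1| = sqrt((-0.9)^2 + (-7.5)^2) = sqrt(57.06) = 7.5538
|z2| = sqrt(7.8^2 + 7.1^2) = sqrt(111.25) = 10.5475
z1+z2 = 6.9000 - 0.4000i
|z1+z2| = sqrt(47.77) = 6.9116
|z1|+|z2| = 7.5538 + 10.5475 = 18.1013

|z1+z2| = 6.9116 ≤ |z1|+|z2| = 18.1013 (verified)


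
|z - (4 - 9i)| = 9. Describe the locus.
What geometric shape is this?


|z - z0| = r is a circle with center z0 and radius r.
Center = (4, -9), radius = 9

Circle with center (4, -9) and radius 9


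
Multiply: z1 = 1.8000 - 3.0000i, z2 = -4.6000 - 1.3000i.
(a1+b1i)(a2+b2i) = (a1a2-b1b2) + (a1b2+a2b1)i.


Real = 1.8*(-4.6) - (-3)*(-1.3) = -8.28 - 3.9 = -12.18
Imag = 1.8*(-1.3) - (4.6)*(-3) = -2.34 + 13.8 = 11.46

-12.1800 + 11.4600i


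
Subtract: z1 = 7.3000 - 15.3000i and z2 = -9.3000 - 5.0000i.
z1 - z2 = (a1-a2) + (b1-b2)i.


Real: 7.3 + 9.3 = 16.6
Imag: -15.3 + 5 = -10.3

16.6000 - 10.3000i


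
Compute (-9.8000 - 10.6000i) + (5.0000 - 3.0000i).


Real: -9.8 + 5 = -4.8
Imag: -10.6 - 3 = -13.6

-4.8000 - 13.6000i


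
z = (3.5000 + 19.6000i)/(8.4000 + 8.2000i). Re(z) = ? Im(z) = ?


Multiply by conjugate: (3.5000 + 19.6000i)(8.4000 - 8.2000i) / (8.4^2 + 8.2^2)
Numerator real = 3.5*8.4 + 19.6*8.2 = 190.12
Numerator imag = 19.6*8.4 - 3.5*8.2 = 135.94
Denominator = 137.8
Re(z) = 190.12/137.8 = 1.3797
Im(z) = 135.94/137.8 = 0.9865

Re(z) = 1.3797, Im(z) = 0.9865


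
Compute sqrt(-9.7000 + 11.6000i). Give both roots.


|z| = sqrt(94.09+134.56) = 15.1212
sqrt((|z|+a)/2) = sqrt((15.1212+(-9.7))/2) = sqrt(2.7106) = 1.6464
sqrt((|z|-a)/2) = sqrt((15.1212-(-9.7))/2) = sqrt(12.4106) = 3.5229

±(1.6464 + 3.5229i) i.e. 1.6464 + 3.5229i and -1.6464 - 3.5229i


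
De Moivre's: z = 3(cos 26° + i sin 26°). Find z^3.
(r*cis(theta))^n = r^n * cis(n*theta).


r^3 = 3^3 = 27
n*theta = 3*26° = 78° = 78° (mod 360)
a = 27*cos(78°) = 5.6136
b = 27*sin(78°) = 26.4100

27 cis(78°) = 5.6136 + 26.4100i


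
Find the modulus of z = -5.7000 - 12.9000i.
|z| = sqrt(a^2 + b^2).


|z| = sqrt((-5.7)^2 + (-12.9)^2) = sqrt(32.49 + 166.41) = sqrt(198.9) = 14.1032

|z| = 14.1032


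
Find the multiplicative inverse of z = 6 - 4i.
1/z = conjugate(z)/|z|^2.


|z|^2 = 36+16 = 52
1/z = (6 + 4i)/52

1/z = 0.1154 + 0.0769i


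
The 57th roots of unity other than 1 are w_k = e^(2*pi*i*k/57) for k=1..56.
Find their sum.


With w = e^(2*pi*i/57), all 57 of the 57th roots of unity w^0 = 1, w, ..., w^(56) sum to 0: 1 + w + ... + w^(56) = (1 - w^57)/(1 - w) = 0 since w^57 = 1, w ≠ 1.
Removing the root 1: w + w^2 + ... + w^(56) = 0 - 1 = -1

Sum = -1


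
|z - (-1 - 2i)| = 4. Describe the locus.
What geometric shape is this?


|z - z0| = r is a circle with center z0 and radius r.
Center = (-1, -2), radius = 4

Circle with center (-1, -2) and radius 4


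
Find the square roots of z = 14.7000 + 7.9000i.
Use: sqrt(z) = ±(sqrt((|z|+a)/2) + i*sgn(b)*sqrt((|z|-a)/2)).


|z| = sqrt(216.09+62.41) = 16.6883
sqrt((|z|+a)/2) = sqrt((16.6883+14.7)/2) = sqrt(15.6942) = 3.9616
sqrt((|z|-a)/2) = sqrt((16.6883-14.7)/2) = sqrt(0.9942) = 0.9971

±(3.9616 + 0.9971i) i.e. 3.9616 + 0.9971i and -3.9616 - 0.9971i


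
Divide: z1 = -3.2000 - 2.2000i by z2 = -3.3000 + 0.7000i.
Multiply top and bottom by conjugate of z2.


Conjugate of z2 = -3.3000 - 0.7000i
Numerator: (-3.2000 - 2.2000i)(-3.3000 - 0.7000i) = 9.0200 + 9.5000i
Denominator: (-3.3)^2 + 0.7^2 = 11.38
Result = (9.0200 + 9.5000i)/11.38

0.7926 + 0.8348i


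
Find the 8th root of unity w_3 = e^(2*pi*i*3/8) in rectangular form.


Angle = 360*3/8 = 135°
a = cos(135°) = -0.7071
b = sin(135°) = 0.7071

-0.7071 + 0.7071i


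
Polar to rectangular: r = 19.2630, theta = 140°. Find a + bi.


a = 19.2630*cos(140°) = 19.2630*(-0.766044) = -14.7563
b = 19.2630*sin(140°) = 19.2630*0.642788 = 12.3820

-14.7563 + 12.3820i
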